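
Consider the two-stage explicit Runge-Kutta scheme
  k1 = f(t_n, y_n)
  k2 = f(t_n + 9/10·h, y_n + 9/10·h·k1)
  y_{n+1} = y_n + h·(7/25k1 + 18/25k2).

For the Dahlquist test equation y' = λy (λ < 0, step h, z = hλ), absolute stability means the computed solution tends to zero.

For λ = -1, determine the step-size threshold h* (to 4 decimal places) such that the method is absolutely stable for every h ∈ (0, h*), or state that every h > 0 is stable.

With y'=λy (z=hλ):
  k1=λy_n ⇒ h·k1=z·y_n;  k2=λ(1+9/10z)y_n ⇒ h·k2=z(1+9/10z)y_n
  y_{n+1}/y_n = 1 + 7/25z + 18/25z(1+9/10z) = 1 + z + 81/125z²
  Hence R(z) = 1 + z + 81/125z².

Boundary: |R(x)|=1, x<0.
x=-1.05: |R|=0.6644
R=1: x+81/125x²=0 ⇒ x=−125/81=-1.5432; min R=1−1/(4·81/125)=0.6142>−1
Confirm numerically:
  x=-0.953: |R|=0.63552 <1
  x=-0.926: |R|=0.62964 <1
  x=-0.689: |R|=0.61862 <1
  x=-0.681: |R|=0.61952 <1
  x=-2.125: |R|=1.80112 >1
  x=-1.850: |R|=1.36778 >1
So |R|<1 on (-1.5432, 0).

(-1.5432,0); λ=-1 ⇒ h* = (125/81)/1 = 1.5432.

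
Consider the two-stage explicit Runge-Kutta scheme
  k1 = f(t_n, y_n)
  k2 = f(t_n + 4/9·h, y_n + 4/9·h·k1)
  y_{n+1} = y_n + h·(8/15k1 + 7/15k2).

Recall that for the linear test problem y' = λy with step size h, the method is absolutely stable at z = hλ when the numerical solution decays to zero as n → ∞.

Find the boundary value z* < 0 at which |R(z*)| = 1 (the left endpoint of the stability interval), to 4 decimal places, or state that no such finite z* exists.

left endpoint -4.8214.

On y'=λy, z=hλ:
  k1=λy_n ⇒ h·k1=z·y_n;  k2=λ(1+4/9z)y_n ⇒ h·k2=z(1+4/9z)y_n
  y_{n+1}/y_n = 1 + 8/15z + 7/15z(1+4/9z) = 1 + z + 28/135z²
  so R(z) = 1 + z + 28/135z².

Boundary: |R(x)|=1, x<0.
x=-1.41: |R|=0.0023
R=1: x+28/135x²=0 ⇒ x=−135/28=-4.8214; min R=1−1/(4·28/135)=-0.2054>−1
Confirm numerically:
  x=-3.080: |R|=0.11245 <1
  x=-2.193: |R|=0.19553 <1
  x=-2.122: |R|=0.18807 <1
  x=-5.098: |R|=1.29244 >1
  x=-4.971: |R|=1.15421 >1
Interval (-4.8214, 0).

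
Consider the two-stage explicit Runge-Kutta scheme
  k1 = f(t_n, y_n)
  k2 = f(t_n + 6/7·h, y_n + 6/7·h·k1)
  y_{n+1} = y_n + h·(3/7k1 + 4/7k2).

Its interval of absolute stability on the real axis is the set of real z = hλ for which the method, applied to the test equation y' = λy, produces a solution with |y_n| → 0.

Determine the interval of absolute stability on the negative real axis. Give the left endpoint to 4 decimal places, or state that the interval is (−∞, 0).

Set f=λy, z=hλ:
  k1=λy_n ⇒ h·k1=z·y_n;  k2=λ(1+6/7z)y_n ⇒ h·k2=z(1+6/7z)y_n
  y_{n+1}/y_n = 1 + 3/7z + 4/7z(1+6/7z) = 1 + z + 24/49z²
  Hence R(z) = 1 + z + 24/49z².

Boundary: |R(x)|=1, x<0.
x=-0.45: |R|=0.6492
R=1: x+24/49x²=0 ⇒ x=−49/24=-2.0417; min R=1−1/(4·24/49)=0.4896>−1
Confirm numerically:
  x=-1.639: |R|=0.67675 <1
  x=-1.222: |R|=0.50940 <1
  x=-0.862: |R|=0.50194 <1
  x=-2.576: |R|=1.67418 >1
  x=-2.435: |R|=1.46911 >1
Stable set (-2.0417, 0).

(-2.0417, 0).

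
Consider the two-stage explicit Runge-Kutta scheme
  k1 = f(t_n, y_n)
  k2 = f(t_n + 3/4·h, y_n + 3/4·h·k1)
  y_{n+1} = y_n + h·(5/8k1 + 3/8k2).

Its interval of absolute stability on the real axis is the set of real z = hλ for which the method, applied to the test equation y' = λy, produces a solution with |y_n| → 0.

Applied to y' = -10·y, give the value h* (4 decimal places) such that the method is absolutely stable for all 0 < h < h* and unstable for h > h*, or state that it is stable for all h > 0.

Test eqn y'=λy, z=hλ:
  k1=λy_n ⇒ h·k1=z·y_n;  k2=λ(1+3/4z)y_n ⇒ h·k2=z(1+3/4z)y_n
  y_{n+1}/y_n = 1 + 5/8z + 3/8z(1+3/4z) = 1 + z + 9/32z²
  Hence R(z) = 1 + z + 9/32z².

Need |R(x)|<1, x<0.
x=-0.89: |R|=0.3328
R=1: x+9/32x²=0 ⇒ x=−32/9=-3.5556; min R=1−1/(4·9/32)=0.1111>−1
Confirm numerically:
  x=-3.476: |R|=0.92222 <1
  x=-3.110: |R|=0.61028 <1
  x=-2.396: |R|=0.21860 <1
  x=-1.943: |R|=0.11879 <1
  x=-3.805: |R|=1.26694 >1
  x=-3.791: |R|=1.25104 >1
Stable set (-3.5556, 0).

(-3.5556,0); λ=-10 ⇒ h* = (32/9)/10 = 0.3556.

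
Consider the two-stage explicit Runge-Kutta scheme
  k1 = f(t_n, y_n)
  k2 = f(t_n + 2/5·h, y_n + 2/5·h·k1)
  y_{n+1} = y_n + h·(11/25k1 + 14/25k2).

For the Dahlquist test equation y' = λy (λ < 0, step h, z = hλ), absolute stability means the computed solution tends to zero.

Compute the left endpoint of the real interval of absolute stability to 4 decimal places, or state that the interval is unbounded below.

On y'=λy, z=hλ:
  k1=λy_n ⇒ h·k1=z·y_n;  k2=λ(1+2/5z)y_n ⇒ h·k2=z(1+2/5z)y_n
  y_{n+1}/y_n = 1 + 11/25z + 14/25z(1+2/5z) = 1 + z + 28/125z²
  Hence R(z) = 1 + z + 28/125z².

Solve |R(x)|<1 on ℝ⁻.
x=-0.99: |R|=0.2295
R=1: x+28/125x²=0 ⇒ x=−125/28=-4.4643; min R=1−1/(4·28/125)=-0.1161>−1
Confirm numerically:
  x=-4.106: |R|=0.67047 <1
  x=-3.874: |R|=0.48776 <1
  x=-2.775: |R|=0.05006 <1
  x=-2.218: |R|=0.11603 <1
  x=-4.952: |R|=1.54100 >1
  x=-4.821: |R|=1.38522 >1
  x=-4.710: |R|=1.25924 >1
Stable set (-4.4643, 0).

left endpoint -4.4643.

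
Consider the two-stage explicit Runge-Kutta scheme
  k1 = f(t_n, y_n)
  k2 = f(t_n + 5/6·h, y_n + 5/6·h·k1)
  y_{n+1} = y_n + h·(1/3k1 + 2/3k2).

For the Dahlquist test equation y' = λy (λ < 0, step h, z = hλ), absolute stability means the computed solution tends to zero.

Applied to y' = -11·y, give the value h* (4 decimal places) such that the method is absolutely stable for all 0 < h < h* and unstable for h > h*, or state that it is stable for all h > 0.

(-1.8000,0); λ=-11 ⇒ h* = (9/5)/11 = 0.1636.

On y'=λy, z=hλ:
  k1=λy_n ⇒ h·k1=z·y_n;  k2=λ(1+5/6z)y_n ⇒ h·k2=z(1+5/6z)y_n
  y_{n+1}/y_n = 1 + 1/3z + 2/3z(1+5/6z) = 1 + z + 5/9z²
  ⇒ R(z) = 1 + z + 5/9z².

Need |R(x)|<1, x<0.
x=-1.33: |R|=0.6527
R=1: x+5/9x²=0 ⇒ x=−9/5=-1.8000; min R=1−1/(4·5/9)=0.5500>−1
Confirm numerically:
  x=-1.534: |R|=0.77331 <1
  x=-0.997: |R|=0.55523 <1
  x=-0.958: |R|=0.55187 <1
  x=-0.875: |R|=0.55035 <1
  x=-2.390: |R|=1.78339 >1
  x=-2.206: |R|=1.49758 >1
So |R|<1 on (-1.8000, 0).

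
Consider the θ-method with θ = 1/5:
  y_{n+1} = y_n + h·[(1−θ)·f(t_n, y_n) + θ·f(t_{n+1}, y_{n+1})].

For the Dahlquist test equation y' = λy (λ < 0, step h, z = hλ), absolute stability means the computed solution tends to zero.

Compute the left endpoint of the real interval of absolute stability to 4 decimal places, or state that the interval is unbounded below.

z* = -3.3333.

Set f=λy, z=hλ:
  y_{n+1} = y_n + z·[4/5·y_n + 1/5·y_{n+1}] ⇒ (1 − 1/5z)y_{n+1} = (1 + 4/5z)y_n
  ⇒ R(z) = (1 + 4/5z)/(1 − 1/5z).

Need |R(x)|<1, x<0.
x=-1.08: |R|=0.1118
R=−1: 1+4/5x = −1+1/5x ⇒ -3/5x=2 ⇒ x=2/(-3/5)=-3.3333
Confirm numerically:
  x=-2.566: |R|=0.69574 <1
  x=-2.016: |R|=0.43672 <1
  x=-1.470: |R|=0.13601 <1
  x=-3.886: |R|=1.18659 >1
  x=-3.726: |R|=1.13500 >1
Stable set (-3.3333, 0).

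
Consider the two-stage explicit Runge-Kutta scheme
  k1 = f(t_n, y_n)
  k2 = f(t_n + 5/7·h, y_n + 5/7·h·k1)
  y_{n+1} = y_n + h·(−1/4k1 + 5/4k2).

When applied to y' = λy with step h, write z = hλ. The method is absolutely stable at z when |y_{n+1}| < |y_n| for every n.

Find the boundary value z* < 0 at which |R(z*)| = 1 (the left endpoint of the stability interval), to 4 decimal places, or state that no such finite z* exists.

z* = -1.1200.

With y'=λy (z=hλ):
  k1=λy_n ⇒ h·k1=z·y_n;  k2=λ(1+5/7z)y_n ⇒ h·k2=z(1+5/7z)y_n
  y_{n+1}/y_n = 1 − 1/4z + 5/4z(1+5/7z) = 1 + z + 25/28z²
  so R(z) = 1 + z + 25/28z².

Need |R(x)|<1, x<0.
x=-1.49: |R|=1.4922
R=1: x+25/28x²=0 ⇒ x=−28/25=-1.1200; min R=1−1/(4·25/28)=0.7200>−1
Confirm numerically:
  x=-1.040: |R|=0.92571 <1
  x=-1.008: |R|=0.89920 <1
  x=-0.771: |R|=0.75975 <1
  x=-0.556: |R|=0.72001 <1
  x=-1.458: |R|=1.44000 >1
  x=-1.247: |R|=1.14140 >1
  x=-1.170: |R|=1.05223 >1
So |R|<1 on (-1.1200, 0).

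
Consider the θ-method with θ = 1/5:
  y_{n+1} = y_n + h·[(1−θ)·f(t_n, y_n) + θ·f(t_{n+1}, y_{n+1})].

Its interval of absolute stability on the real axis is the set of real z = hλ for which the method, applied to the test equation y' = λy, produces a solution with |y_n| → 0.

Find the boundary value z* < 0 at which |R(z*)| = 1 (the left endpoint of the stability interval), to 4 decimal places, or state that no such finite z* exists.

On y'=λy, z=hλ:
  y_{n+1} = y_n + z·[4/5·y_n + 1/5·y_{n+1}] ⇒ (1 − 1/5z)y_{n+1} = (1 + 4/5z)y_n
  so R(z) = (1 + 4/5z)/(1 − 1/5z).

Boundary: |R(x)|=1, x<0.
x=-1.04: |R|=0.1391
R=−1: 1+4/5x = −1+1/5x ⇒ -3/5x=2 ⇒ x=2/(-3/5)=-3.3333
Confirm numerically:
  x=-2.702: |R|=0.75409 <1
  x=-2.684: |R|=0.74649 <1
  x=-2.589: |R|=0.70576 <1
  x=-1.729: |R|=0.28474 <1
  x=-3.786: |R|=1.15456 >1
  x=-3.603: |R|=1.09404 >1
Stable set (-3.3333, 0).

left endpoint -3.3333.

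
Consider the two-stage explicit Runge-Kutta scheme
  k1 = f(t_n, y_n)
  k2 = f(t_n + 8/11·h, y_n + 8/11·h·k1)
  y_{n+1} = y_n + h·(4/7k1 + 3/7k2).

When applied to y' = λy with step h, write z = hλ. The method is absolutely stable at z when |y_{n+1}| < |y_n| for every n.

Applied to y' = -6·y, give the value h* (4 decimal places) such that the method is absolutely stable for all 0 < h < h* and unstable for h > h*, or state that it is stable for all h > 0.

On y'=λy, z=hλ:
  k1=λy_n ⇒ h·k1=z·y_n;  k2=λ(1+8/11z)y_n ⇒ h·k2=z(1+8/11z)y_n
  y_{n+1}/y_n = 1 + 4/7z + 3/7z(1+8/11z) = 1 + z + 24/77z²
  so R(z) = 1 + z + 24/77z².

Find x<0 with |R(x)|<1.
x=-0.94: |R|=0.3354
R=1: x+24/77x²=0 ⇒ x=−77/24=-3.2083; min R=1−1/(4·24/77)=0.1979>−1
Confirm numerically:
  x=-2.668: |R|=0.55067 <1
  x=-2.335: |R|=0.36439 <1
  x=-1.491: |R|=0.20191 <1
  x=-3.762: |R|=1.64921 >1
  x=-3.392: |R|=1.19418 >1
Stable set (-3.2083, 0).

(-3.2083,0); λ=-6 ⇒ h* = (77/24)/6 = 0.5347.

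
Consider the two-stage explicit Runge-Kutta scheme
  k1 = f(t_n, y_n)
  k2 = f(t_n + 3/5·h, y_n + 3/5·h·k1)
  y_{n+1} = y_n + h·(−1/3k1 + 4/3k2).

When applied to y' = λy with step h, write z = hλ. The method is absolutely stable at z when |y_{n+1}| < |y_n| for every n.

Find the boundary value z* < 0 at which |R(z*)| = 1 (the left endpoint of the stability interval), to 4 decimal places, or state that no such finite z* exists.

Set f=λy, z=hλ:
  k1=λy_n ⇒ h·k1=z·y_n;  k2=λ(1+3/5z)y_n ⇒ h·k2=z(1+3/5z)y_n
  y_{n+1}/y_n = 1 − 1/3z + 4/3z(1+3/5z) = 1 + z + 4/5z²
  so R(z) = 1 + z + 4/5z².

Find x<0 with |R(x)|<1.
x=-1.14: |R|=0.8997
R=1: x+4/5x²=0 ⇒ x=−5/4=-1.2500; min R=1−1/(4·4/5)=0.6875>−1
Confirm numerically:
  x=-1.087: |R|=0.85826 <1
  x=-1.028: |R|=0.81743 <1
  x=-1.011: |R|=0.80670 <1
  x=-0.786: |R|=0.70824 <1
  x=-1.816: |R|=1.82228 >1
  x=-1.802: |R|=1.79576 >1
So |R|<1 on (-1.2500, 0).

z* = -1.2500.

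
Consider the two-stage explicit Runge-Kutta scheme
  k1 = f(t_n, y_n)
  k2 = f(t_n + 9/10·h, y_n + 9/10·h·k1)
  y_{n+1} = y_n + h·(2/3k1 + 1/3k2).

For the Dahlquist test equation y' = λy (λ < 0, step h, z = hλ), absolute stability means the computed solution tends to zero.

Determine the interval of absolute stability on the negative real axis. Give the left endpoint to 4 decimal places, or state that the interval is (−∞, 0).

(-3.3333, 0).

Set f=λy, z=hλ:
  k1=λy_n ⇒ h·k1=z·y_n;  k2=λ(1+9/10z)y_n ⇒ h·k2=z(1+9/10z)y_n
  y_{n+1}/y_n = 1 + 2/3z + 1/3z(1+9/10z) = 1 + z + 3/10z²
  Hence R(z) = 1 + z + 3/10z².

Boundary: |R(x)|=1, x<0.
x=-1.4: |R|=0.1880
R=1: x+3/10x²=0 ⇒ x=−10/3=-3.3333; min R=1−1/(4·3/10)=0.1667>−1
Confirm numerically:
  x=-2.932: |R|=0.64699 <1
  x=-2.269: |R|=0.27551 <1
  x=-1.856: |R|=0.17742 <1
  x=-3.731: |R|=1.44511 >1
  x=-3.396: |R|=1.06384 >1
So |R|<1 on (-3.3333, 0).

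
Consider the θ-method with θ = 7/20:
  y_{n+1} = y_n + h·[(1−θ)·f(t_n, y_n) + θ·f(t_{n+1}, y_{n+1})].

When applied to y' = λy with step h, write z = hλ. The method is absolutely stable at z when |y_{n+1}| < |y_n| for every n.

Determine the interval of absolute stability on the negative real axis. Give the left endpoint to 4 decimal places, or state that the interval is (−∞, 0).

With y'=λy (z=hλ):
  y_{n+1} = y_n + z·[13/20·y_n + 7/20·y_{n+1}] ⇒ (1 − 7/20z)y_{n+1} = (1 + 13/20z)y_n
  so R(z) = (1 + 13/20z)/(1 − 7/20z).

Solve |R(x)|<1 on ℝ⁻.
x=-1.25: |R|=0.1304
R=−1: 1+13/20x = −1+7/20x ⇒ -3/10x=2 ⇒ x=2/(-3/10)=-6.6667
Confirm numerically:
  x=-5.286: |R|=0.85467 <1
  x=-3.567: |R|=0.58643 <1
  x=-3.538: |R|=0.58066 <1
  x=-2.883: |R|=0.43501 <1
  x=-7.099: |R|=1.03722 >1
  x=-6.968: |R|=1.02629 >1
Interval (-6.6667, 0).

z∈(-6.6667,0).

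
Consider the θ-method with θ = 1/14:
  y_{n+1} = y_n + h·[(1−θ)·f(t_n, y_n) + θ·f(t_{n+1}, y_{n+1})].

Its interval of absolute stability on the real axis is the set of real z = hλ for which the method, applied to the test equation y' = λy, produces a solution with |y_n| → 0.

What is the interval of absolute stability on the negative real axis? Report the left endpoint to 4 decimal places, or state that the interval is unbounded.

z∈(-2.3333,0).

On y'=λy, z=hλ:
  y_{n+1} = y_n + z·[13/14·y_n + 1/14·y_{n+1}] ⇒ (1 − 1/14z)y_{n+1} = (1 + 13/14z)y_n
  Hence R(z) = (1 + 13/14z)/(1 − 1/14z).

Solve |R(x)|<1 on ℝ⁻.
x=-0.9: |R|=0.1544
R=−1: 1+13/14x = −1+1/14x ⇒ -6/7x=2 ⇒ x=2/(-6/7)=-2.3333
Confirm numerically:
  x=-2.157: |R|=0.86904 <1
  x=-1.880: |R|=0.65743 <1
  x=-1.839: |R|=0.62548 <1
  x=-2.728: |R|=1.28312 >1
  x=-2.475: |R|=1.10319 >1
  x=-2.446: |R|=1.08221 >1
So |R|<1 on (-2.3333, 0).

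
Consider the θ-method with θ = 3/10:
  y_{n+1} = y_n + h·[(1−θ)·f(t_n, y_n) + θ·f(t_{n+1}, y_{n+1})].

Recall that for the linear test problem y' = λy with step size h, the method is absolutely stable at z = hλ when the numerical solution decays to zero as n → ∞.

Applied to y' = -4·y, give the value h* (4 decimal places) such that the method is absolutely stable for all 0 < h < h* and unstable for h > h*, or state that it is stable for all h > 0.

(-5.0000,0); λ=-4 ⇒ h* = (5)/4 = 1.2500.

Set f=λy, z=hλ:
  y_{n+1} = y_n + z·[7/10·y_n + 3/10·y_{n+1}] ⇒ (1 − 3/10z)y_{n+1} = (1 + 7/10z)y_n
  ⇒ R(z) = (1 + 7/10z)/(1 − 3/10z).

Need |R(x)|<1, x<0.
x=-1.73: |R|=0.1389
R=−1: 1+7/10x = −1+3/10x ⇒ -2/5x=2 ⇒ x=2/(-2/5)=-5.0000
Confirm numerically:
  x=-4.191: |R|=0.85664 <1
  x=-3.552: |R|=0.71960 <1
  x=-2.457: |R|=0.41443 <1
  x=-2.001: |R|=0.25039 <1
  x=-5.365: |R|=1.05595 >1
  x=-5.268: |R|=1.04154 >1
Stable set (-5.0000, 0).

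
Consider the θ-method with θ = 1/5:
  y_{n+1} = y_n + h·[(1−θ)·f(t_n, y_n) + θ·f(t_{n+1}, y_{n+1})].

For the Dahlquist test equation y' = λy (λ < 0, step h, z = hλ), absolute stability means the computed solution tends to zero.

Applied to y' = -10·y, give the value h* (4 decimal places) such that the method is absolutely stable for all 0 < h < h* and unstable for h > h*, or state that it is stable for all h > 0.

(-3.3333,0); λ=-10 ⇒ h* = (10/3)/10 = 0.3333.

Test eqn y'=λy, z=hλ:
  y_{n+1} = y_n + z·[4/5·y_n + 1/5·y_{n+1}] ⇒ (1 − 1/5z)y_{n+1} = (1 + 4/5z)y_n
  Hence R(z) = (1 + 4/5z)/(1 − 1/5z).

Boundary: |R(x)|=1, x<0.
x=-1.48: |R|=0.1420
R=−1: 1+4/5x = −1+1/5x ⇒ -3/5x=2 ⇒ x=2/(-3/5)=-3.3333
Confirm numerically:
  x=-3.245: |R|=0.96786 <1
  x=-2.824: |R|=0.80470 <1
  x=-1.387: |R|=0.08580 <1
  x=-3.741: |R|=1.13992 >1
  x=-3.668: |R|=1.11583 >1
Interval (-3.3333, 0).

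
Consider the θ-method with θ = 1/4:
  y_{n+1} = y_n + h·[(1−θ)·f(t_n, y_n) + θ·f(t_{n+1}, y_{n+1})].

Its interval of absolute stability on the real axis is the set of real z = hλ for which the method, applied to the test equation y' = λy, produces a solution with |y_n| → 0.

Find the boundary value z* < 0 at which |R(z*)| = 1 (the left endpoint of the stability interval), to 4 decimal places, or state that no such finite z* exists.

With y'=λy (z=hλ):
  y_{n+1} = y_n + z·[3/4·y_n + 1/4·y_{n+1}] ⇒ (1 − 1/4z)y_{n+1} = (1 + 3/4z)y_n
  so R(z) = (1 + 3/4z)/(1 − 1/4z).

Find x<0 with |R(x)|<1.
x=-0.95: |R|=0.2323
R=−1: 1+3/4x = −1+1/4x ⇒ -1/2x=2 ⇒ x=2/(-1/2)=-4.0000
Confirm numerically:
  x=-3.783: |R|=0.94424 <1
  x=-2.659: |R|=0.59724 <1
  x=-1.666: |R|=0.17614 <1
  x=-4.537: |R|=1.12581 >1
  x=-4.415: |R|=1.09863 >1
  x=-4.310: |R|=1.07461 >1
So |R|<1 on (-4.0000, 0).

left endpoint -4.0000.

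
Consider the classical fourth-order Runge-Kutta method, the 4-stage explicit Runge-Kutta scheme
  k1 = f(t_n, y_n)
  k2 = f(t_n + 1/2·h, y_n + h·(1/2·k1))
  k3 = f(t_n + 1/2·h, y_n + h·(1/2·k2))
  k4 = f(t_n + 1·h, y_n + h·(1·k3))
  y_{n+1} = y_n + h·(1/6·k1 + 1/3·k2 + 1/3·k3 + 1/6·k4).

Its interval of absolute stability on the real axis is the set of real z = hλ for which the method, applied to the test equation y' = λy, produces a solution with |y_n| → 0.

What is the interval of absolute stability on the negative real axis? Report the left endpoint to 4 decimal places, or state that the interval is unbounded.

(-2.7853, 0).

Set f=λy, z=hλ:
  order 4, 4-stage ⇒ R(z)=1+z+z^2/2+z^3/6+z^4/24
  (e.g. R(-1.34)=0.29112, |R|=0.29112)

Solve |R(x)|<1 on ℝ⁻.
x=-1.34: |R|=0.2911
|R(-2.93)|=1.2410 |R(-1.77)|=0.2812 |R(-0.65)|=0.5229
Bisect:
  x_lo=-3.5320 |R|=2.8463  x_hi=-0.1592 |R|=0.8528
  mid=-1.84562 |R|=0.29320 →hi
  mid=-2.68881 |R|=0.86402 →hi
  mid=-3.11041 |R|=1.61152 →lo
  mid=-2.89961 |R|=1.18649 →lo
  mid=-2.79421 |R|=1.01353 →lo
  mid=-2.74151 |R|=0.93598 →hi
  mid=-2.76786 |R|=0.97404 →hi
  mid=-2.78104 |R|=0.99360 →hi
  mid=-2.78763 |R|=1.00352 →lo
  ...
  [-2.78536,-2.78516] ⇒ x*=-2.7853
Stable set (-2.7853, 0).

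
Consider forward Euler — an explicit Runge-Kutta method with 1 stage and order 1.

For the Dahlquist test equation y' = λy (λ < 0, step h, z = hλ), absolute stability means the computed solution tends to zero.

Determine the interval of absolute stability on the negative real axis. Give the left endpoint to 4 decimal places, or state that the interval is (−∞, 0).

z∈(-2.0000,0).

On y'=λy, z=hλ:
  order 1, 1-stage ⇒ R(z)=1+z
  (e.g. R(-1.22)=-0.22000, |R|=0.22000)

Boundary: |R(x)|=1, x<0.
x=-1.22: |R|=0.2200
|R(-2.28)|=1.2800 |R(-2.21)|=1.2100 |R(-0.6)|=0.4000
Bisect:
  x_lo=-2.5907 |R|=1.5907  x_hi=-0.0684 |R|=0.9316
  mid=-1.32958 |R|=0.32958 →hi
  mid=-1.96015 |R|=0.96015 →hi
  mid=-2.27544 |R|=1.27544 →lo
  mid=-2.11779 |R|=1.11779 →lo
  mid=-2.03897 |R|=1.03897 →lo
  mid=-1.99956 |R|=0.99956 →hi
  mid=-2.01927 |R|=1.01927 →lo
  ...
  [-2.00002,-1.99987] ⇒ x*=-2.0000
Stable set (-2.0000, 0).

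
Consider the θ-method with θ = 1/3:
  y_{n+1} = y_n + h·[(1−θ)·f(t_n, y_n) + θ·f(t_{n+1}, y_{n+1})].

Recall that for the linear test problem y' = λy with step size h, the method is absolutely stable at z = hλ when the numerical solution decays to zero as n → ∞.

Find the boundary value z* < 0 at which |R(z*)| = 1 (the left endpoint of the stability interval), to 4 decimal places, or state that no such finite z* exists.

left endpoint -6.0000.

Test eqn y'=λy, z=hλ:
  y_{n+1} = y_n + z·[2/3·y_n + 1/3·y_{n+1}] ⇒ (1 − 1/3z)y_{n+1} = (1 + 2/3z)y_n
  ⇒ R(z) = (1 + 2/3z)/(1 − 1/3z).

Boundary: |R(x)|=1, x<0.
x=-0.85: |R|=0.3377
R=−1: 1+2/3x = −1+1/3x ⇒ -1/3x=2 ⇒ x=2/(-1/3)=-6.0000
Confirm numerically:
  x=-5.561: |R|=0.94872 <1
  x=-5.542: |R|=0.94638 <1
  x=-3.901: |R|=0.69584 <1
  x=-6.192: |R|=1.02089 >1
  x=-6.033: |R|=1.00365 >1
Stable set (-6.0000, 0).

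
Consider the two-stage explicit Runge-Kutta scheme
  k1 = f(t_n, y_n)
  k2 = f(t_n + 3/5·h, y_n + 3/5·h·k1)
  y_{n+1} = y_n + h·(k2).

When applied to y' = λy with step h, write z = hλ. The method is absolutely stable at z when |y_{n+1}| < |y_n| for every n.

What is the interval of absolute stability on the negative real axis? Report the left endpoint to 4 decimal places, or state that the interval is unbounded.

Set f=λy, z=hλ:
  k1=λy_n ⇒ h·k1=z·y_n;  k2=λ(1+3/5z)y_n ⇒ h·k2=z(1+3/5z)y_n
  y_{n+1}/y_n = 1 + z(1+3/5z) = 1 + z + 3/5z²
  ⇒ R(z) = 1 + z + 3/5z².

Find x<0 with |R(x)|<1.
x=-0.83: |R|=0.5833
R=1: x+3/5x²=0 ⇒ x=−5/3=-1.6667; min R=1−1/(4·3/5)=0.5833>−1
Confirm numerically:
  x=-1.629: |R|=0.96318 <1
  x=-1.429: |R|=0.79622 <1
  x=-1.383: |R|=0.76461 <1
  x=-2.252: |R|=1.79090 >1
  x=-1.985: |R|=1.37914 >1
  x=-1.959: |R|=1.34361 >1
Interval (-1.6667, 0).

(-1.6667, 0).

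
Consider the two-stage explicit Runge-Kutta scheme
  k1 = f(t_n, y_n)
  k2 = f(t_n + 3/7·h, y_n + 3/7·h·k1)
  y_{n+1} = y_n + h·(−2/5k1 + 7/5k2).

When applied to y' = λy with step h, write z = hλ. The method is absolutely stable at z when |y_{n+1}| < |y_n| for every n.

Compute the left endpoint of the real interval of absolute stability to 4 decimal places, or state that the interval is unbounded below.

left endpoint -1.6667.

On y'=λy, z=hλ:
  k1=λy_n ⇒ h·k1=z·y_n;  k2=λ(1+3/7z)y_n ⇒ h·k2=z(1+3/7z)y_n
  y_{n+1}/y_n = 1 − 2/5z + 7/5z(1+3/7z) = 1 + z + 3/5z²
  R(z) = 1 + z + 3/5z².

Boundary: |R(x)|=1, x<0.
x=-1.24: |R|=0.6826
R=1: x+3/5x²=0 ⇒ x=−5/3=-1.6667; min R=1−1/(4·3/5)=0.5833>−1
Confirm numerically:
  x=-1.622: |R|=0.95653 <1
  x=-1.611: |R|=0.94619 <1
  x=-1.604: |R|=0.93969 <1
  x=-1.097: |R|=0.62505 <1
  x=-1.746: |R|=1.08311 >1
  x=-1.724: |R|=1.05931 >1
So |R|<1 on (-1.6667, 0).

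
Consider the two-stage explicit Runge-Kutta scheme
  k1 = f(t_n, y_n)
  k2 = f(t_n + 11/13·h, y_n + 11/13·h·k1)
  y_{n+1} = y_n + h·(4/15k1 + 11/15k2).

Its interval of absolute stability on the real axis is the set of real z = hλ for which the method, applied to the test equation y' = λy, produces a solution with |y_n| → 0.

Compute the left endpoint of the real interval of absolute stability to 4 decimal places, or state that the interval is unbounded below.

On y'=λy, z=hλ:
  k1=λy_n ⇒ h·k1=z·y_n;  k2=λ(1+11/13z)y_n ⇒ h·k2=z(1+11/13z)y_n
  y_{n+1}/y_n = 1 + 4/15z + 11/15z(1+11/13z) = 1 + z + 121/195z²
  R(z) = 1 + z + 121/195z².

Need |R(x)|<1, x<0.
x=-0.66: |R|=0.6103
R=1: x+121/195x²=0 ⇒ x=−195/121=-1.6116; min R=1−1/(4·121/195)=0.5971>−1
Confirm numerically:
  x=-1.514: |R|=0.90834 <1
  x=-1.459: |R|=0.86187 <1
  x=-1.347: |R|=0.77886 <1
  x=-0.649: |R|=0.61236 <1
  x=-2.066: |R|=1.58257 >1
  x=-1.980: |R|=1.45266 >1
  x=-1.968: |R|=1.43526 >1
Interval (-1.6116, 0).

left endpoint -1.6116.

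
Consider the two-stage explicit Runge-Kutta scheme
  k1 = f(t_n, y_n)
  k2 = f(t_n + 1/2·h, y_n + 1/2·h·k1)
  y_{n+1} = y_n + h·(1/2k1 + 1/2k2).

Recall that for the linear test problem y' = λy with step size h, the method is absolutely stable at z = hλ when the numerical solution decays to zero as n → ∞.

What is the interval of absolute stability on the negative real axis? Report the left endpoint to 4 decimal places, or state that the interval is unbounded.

Set f=λy, z=hλ:
  k1=λy_n ⇒ h·k1=z·y_n;  k2=λ(1+1/2z)y_n ⇒ h·k2=z(1+1/2z)y_n
  y_{n+1}/y_n = 1 + 1/2z + 1/2z(1+1/2z) = 1 + z + 1/4z²
  R(z) = 1 + z + 1/4z².

Find x<0 with |R(x)|<1.
x=-0.6: |R|=0.4900
R=1: x+1/4x²=0 ⇒ x=−4=-4.0000; min R=1−1/(4·1/4)=0.0000>−1
Confirm numerically:
  x=-3.797: |R|=0.80730 <1
  x=-2.793: |R|=0.15721 <1
  x=-2.736: |R|=0.13542 <1
  x=-2.142: |R|=0.00504 <1
  x=-4.556: |R|=1.63328 >1
  x=-4.199: |R|=1.20890 >1
Stable set (-4.0000, 0).

(-4.0000, 0).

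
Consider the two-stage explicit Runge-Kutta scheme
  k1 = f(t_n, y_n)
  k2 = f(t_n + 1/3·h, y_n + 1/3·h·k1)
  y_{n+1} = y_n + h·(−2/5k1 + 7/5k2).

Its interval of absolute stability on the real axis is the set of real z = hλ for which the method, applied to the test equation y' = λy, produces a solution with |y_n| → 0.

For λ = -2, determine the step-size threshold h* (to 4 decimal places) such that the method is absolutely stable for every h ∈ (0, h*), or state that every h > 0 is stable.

(-2.1429,0); λ=-2 ⇒ h* = (15/7)/2 = 1.0714.

On y'=λy, z=hλ:
  k1=λy_n ⇒ h·k1=z·y_n;  k2=λ(1+1/3z)y_n ⇒ h·k2=z(1+1/3z)y_n
  y_{n+1}/y_n = 1 − 2/5z + 7/5z(1+1/3z) = 1 + z + 7/15z²
  ⇒ R(z) = 1 + z + 7/15z².

Need |R(x)|<1, x<0.
x=-1.21: |R|=0.4732
R=1: x+7/15x²=0 ⇒ x=−15/7=-2.1429; min R=1−1/(4·7/15)=0.4643>−1
Confirm numerically:
  x=-2.065: |R|=0.92497 <1
  x=-1.749: |R|=0.67853 <1
  x=-1.421: |R|=0.52131 <1
  x=-2.701: |R|=1.70352 >1
  x=-2.524: |R|=1.44894 >1
  x=-2.256: |R|=1.11912 >1
Interval (-2.1429, 0).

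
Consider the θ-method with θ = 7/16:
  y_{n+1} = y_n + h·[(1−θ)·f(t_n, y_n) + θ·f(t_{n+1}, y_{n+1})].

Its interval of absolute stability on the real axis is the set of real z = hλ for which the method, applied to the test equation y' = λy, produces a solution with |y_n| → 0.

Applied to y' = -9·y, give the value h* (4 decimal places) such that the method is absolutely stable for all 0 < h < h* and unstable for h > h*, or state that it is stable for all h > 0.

Set f=λy, z=hλ:
  y_{n+1} = y_n + z·[9/16·y_n + 7/16·y_{n+1}] ⇒ (1 − 7/16z)y_{n+1} = (1 + 9/16z)y_n
  Hence R(z) = (1 + 9/16z)/(1 − 7/16z).

Need |R(x)|<1, x<0.
x=-1.16: |R|=0.2305
R=−1: 1+9/16x = −1+7/16x ⇒ -1/8x=2 ⇒ x=2/(-1/8)=-16.0000
Confirm numerically:
  x=-11.974: |R|=0.91933 <1
  x=-8.373: |R|=0.79555 <1
  x=-8.019: |R|=0.77871 <1
  x=-16.473: |R|=1.00720 >1
  x=-16.407: |R|=1.00622 >1
  x=-16.123: |R|=1.00191 >1
So |R|<1 on (-16.0000, 0).

(-16.0000,0); λ=-9 ⇒ h* = (16)/9 = 1.7778.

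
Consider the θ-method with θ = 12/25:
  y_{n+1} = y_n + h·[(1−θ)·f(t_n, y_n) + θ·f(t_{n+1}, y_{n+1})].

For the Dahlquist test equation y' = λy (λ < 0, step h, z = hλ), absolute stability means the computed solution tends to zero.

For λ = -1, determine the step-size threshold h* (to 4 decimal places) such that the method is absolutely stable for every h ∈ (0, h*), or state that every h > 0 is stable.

On y'=λy, z=hλ:
  y_{n+1} = y_n + z·[13/25·y_n + 12/25·y_{n+1}] ⇒ (1 − 12/25z)y_{n+1} = (1 + 13/25z)y_n
  ⇒ R(z) = (1 + 13/25z)/(1 − 12/25z).

Need |R(x)|<1, x<0.
x=-1.62: |R|=0.0887
R=−1: 1+13/25x = −1+12/25x ⇒ -1/25x=2 ⇒ x=2/(-1/25)=-50.0000
Confirm numerically:
  x=-28.943: |R|=0.94344 <1
  x=-28.277: |R|=0.94037 <1
  x=-23.121: |R|=0.91113 <1
  x=-21.767: |R|=0.90135 <1
  x=-50.353: |R|=1.00056 >1
  x=-50.281: |R|=1.00045 >1
  x=-50.230: |R|=1.00037 >1
Interval (-50.0000, 0).

(-50.0000,0); λ=-1 ⇒ h* = (50)/1 = 50.0000.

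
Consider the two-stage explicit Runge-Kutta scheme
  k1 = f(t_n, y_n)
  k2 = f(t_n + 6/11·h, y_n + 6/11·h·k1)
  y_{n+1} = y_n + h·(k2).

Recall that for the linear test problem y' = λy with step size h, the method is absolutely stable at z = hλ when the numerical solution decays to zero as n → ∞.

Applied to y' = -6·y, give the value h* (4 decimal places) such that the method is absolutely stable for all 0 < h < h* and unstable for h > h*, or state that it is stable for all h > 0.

(-1.8333,0); λ=-6 ⇒ h* = (11/6)/6 = 0.3056.

With y'=λy (z=hλ):
  k1=λy_n ⇒ h·k1=z·y_n;  k2=λ(1+6/11z)y_n ⇒ h·k2=z(1+6/11z)y_n
  y_{n+1}/y_n = 1 + z(1+6/11z) = 1 + z + 6/11z²
  ⇒ R(z) = 1 + z + 6/11z².

Need |R(x)|<1, x<0.
x=-0.47: |R|=0.6505
R=1: x+6/11x²=0 ⇒ x=−11/6=-1.8333; min R=1−1/(4·6/11)=0.5417>−1
Confirm numerically:
  x=-1.565: |R|=0.77094 <1
  x=-1.477: |R|=0.71292 <1
  x=-1.159: |R|=0.57370 <1
  x=-0.735: |R|=0.55967 <1
  x=-2.387: |R|=1.72087 >1
  x=-1.984: |R|=1.16305 >1
Interval (-1.8333, 0).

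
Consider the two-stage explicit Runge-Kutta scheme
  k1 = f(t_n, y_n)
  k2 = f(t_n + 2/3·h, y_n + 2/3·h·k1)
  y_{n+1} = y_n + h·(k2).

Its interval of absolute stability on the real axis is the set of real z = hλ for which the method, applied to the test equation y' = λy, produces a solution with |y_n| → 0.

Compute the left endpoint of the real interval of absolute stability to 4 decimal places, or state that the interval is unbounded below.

left endpoint -1.5000.

On y'=λy, z=hλ:
  k1=λy_n ⇒ h·k1=z·y_n;  k2=λ(1+2/3z)y_n ⇒ h·k2=z(1+2/3z)y_n
  y_{n+1}/y_n = 1 + z(1+2/3z) = 1 + z + 2/3z²
  ⇒ R(z) = 1 + z + 2/3z².

Solve |R(x)|<1 on ℝ⁻.
x=-1.74: |R|=1.2784
R=1: x+2/3x²=0 ⇒ x=−3/2=-1.5000; min R=1−1/(4·2/3)=0.6250>−1
Confirm numerically:
  x=-1.459: |R|=0.96012 <1
  x=-1.190: |R|=0.75407 <1
  x=-1.034: |R|=0.67877 <1
  x=-0.892: |R|=0.63844 <1
  x=-1.988: |R|=1.64676 >1
  x=-1.738: |R|=1.27576 >1
Stable set (-1.5000, 0).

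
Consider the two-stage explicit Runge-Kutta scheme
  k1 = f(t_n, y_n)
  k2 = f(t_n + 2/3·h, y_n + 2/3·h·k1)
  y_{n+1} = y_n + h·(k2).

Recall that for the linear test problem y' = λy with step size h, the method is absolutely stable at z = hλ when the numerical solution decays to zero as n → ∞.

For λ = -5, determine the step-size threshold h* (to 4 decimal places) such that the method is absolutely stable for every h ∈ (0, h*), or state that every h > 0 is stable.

(-1.5000,0); λ=-5 ⇒ h* = (3/2)/5 = 0.3000.

Test eqn y'=λy, z=hλ:
  k1=λy_n ⇒ h·k1=z·y_n;  k2=λ(1+2/3z)y_n ⇒ h·k2=z(1+2/3z)y_n
  y_{n+1}/y_n = 1 + z(1+2/3z) = 1 + z + 2/3z²
  ⇒ R(z) = 1 + z + 2/3z².

Solve |R(x)|<1 on ℝ⁻.
x=-0.39: |R|=0.7114
R=1: x+2/3x²=0 ⇒ x=−3/2=-1.5000; min R=1−1/(4·2/3)=0.6250>−1
Confirm numerically:
  x=-1.276: |R|=0.80945 <1
  x=-0.840: |R|=0.63040 <1
  x=-0.626: |R|=0.63525 <1
  x=-1.945: |R|=1.57702 >1
  x=-1.832: |R|=1.40548 >1
  x=-1.755: |R|=1.29835 >1
So |R|<1 on (-1.5000, 0).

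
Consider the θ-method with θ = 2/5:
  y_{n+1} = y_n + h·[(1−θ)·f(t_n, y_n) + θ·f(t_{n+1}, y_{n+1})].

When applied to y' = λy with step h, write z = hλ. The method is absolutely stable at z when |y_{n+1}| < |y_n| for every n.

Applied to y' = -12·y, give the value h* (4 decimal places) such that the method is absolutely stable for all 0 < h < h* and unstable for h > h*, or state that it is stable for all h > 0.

With y'=λy (z=hλ):
  y_{n+1} = y_n + z·[3/5·y_n + 2/5·y_{n+1}] ⇒ (1 − 2/5z)y_{n+1} = (1 + 3/5z)y_n
  so R(z) = (1 + 3/5z)/(1 − 2/5z).

Need |R(x)|<1, x<0.
x=-1.41: |R|=0.0985
R=−1: 1+3/5x = −1+2/5x ⇒ -1/5x=2 ⇒ x=2/(-1/5)=-10.0000
Confirm numerically:
  x=-9.881: |R|=0.99519 <1
  x=-7.238: |R|=0.85818 <1
  x=-5.177: |R|=0.68588 <1
  x=-10.495: |R|=1.01905 >1
  x=-10.304: |R|=1.01187 >1
Interval (-10.0000, 0).

(-10.0000,0); λ=-12 ⇒ h* = (10)/12 = 0.8333.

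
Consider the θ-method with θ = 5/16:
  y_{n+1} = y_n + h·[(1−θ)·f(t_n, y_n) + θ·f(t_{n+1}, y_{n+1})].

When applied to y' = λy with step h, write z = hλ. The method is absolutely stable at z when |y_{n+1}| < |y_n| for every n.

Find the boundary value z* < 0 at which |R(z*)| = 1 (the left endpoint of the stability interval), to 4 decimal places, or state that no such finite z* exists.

left endpoint -5.3333.

On y'=λy, z=hλ:
  y_{n+1} = y_n + z·[11/16·y_n + 5/16·y_{n+1}] ⇒ (1 − 5/16z)y_{n+1} = (1 + 11/16z)y_n
  so R(z) = (1 + 11/16z)/(1 − 5/16z).

Boundary: |R(x)|=1, x<0.
x=-1.34: |R|=0.0555
R=−1: 1+11/16x = −1+5/16x ⇒ -3/8x=2 ⇒ x=2/(-3/8)=-5.3333
Confirm numerically:
  x=-5.158: |R|=0.97483 <1
  x=-4.543: |R|=0.87752 <1
  x=-4.301: |R|=0.83485 <1
  x=-3.848: |R|=0.74711 <1
  x=-5.724: |R|=1.05253 >1
  x=-5.716: |R|=1.05150 >1
  x=-5.637: |R|=1.04124 >1
Interval (-5.3333, 0).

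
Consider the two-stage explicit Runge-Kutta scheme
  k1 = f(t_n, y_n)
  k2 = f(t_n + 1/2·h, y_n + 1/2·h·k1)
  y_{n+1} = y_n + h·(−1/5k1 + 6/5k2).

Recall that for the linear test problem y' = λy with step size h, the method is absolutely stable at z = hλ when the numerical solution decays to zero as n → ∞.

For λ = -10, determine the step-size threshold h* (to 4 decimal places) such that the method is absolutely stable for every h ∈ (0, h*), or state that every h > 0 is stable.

(-1.6667,0); λ=-10 ⇒ h* = (5/3)/10 = 0.1667.

Test eqn y'=λy, z=hλ:
  k1=λy_n ⇒ h·k1=z·y_n;  k2=λ(1+1/2z)y_n ⇒ h·k2=z(1+1/2z)y_n
  y_{n+1}/y_n = 1 − 1/5z + 6/5z(1+1/2z) = 1 + z + 3/5z²
  R(z) = 1 + z + 3/5z².

Find x<0 with |R(x)|<1.
x=-0.88: |R|=0.5846
R=1: x+3/5x²=0 ⇒ x=−5/3=-1.6667; min R=1−1/(4·3/5)=0.5833>−1
Confirm numerically:
  x=-1.478: |R|=0.83269 <1
  x=-1.377: |R|=0.76068 <1
  x=-1.318: |R|=0.72427 <1
  x=-0.856: |R|=0.58364 <1
  x=-2.040: |R|=1.45696 >1
  x=-1.698: |R|=1.03192 >1
Interval (-1.6667, 0).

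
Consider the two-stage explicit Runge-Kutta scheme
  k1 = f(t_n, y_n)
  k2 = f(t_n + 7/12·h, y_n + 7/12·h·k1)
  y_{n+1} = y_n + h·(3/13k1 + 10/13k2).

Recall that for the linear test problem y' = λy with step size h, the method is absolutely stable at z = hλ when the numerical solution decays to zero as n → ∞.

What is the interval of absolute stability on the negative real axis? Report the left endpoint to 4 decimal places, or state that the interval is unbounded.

With y'=λy (z=hλ):
  k1=λy_n ⇒ h·k1=z·y_n;  k2=λ(1+7/12z)y_n ⇒ h·k2=z(1+7/12z)y_n
  y_{n+1}/y_n = 1 + 3/13z + 10/13z(1+7/12z) = 1 + z + 35/78z²
  so R(z) = 1 + z + 35/78z².

Find x<0 with |R(x)|<1.
x=-1.51: |R|=0.5131
R=1: x+35/78x²=0 ⇒ x=−78/35=-2.2286; min R=1−1/(4·35/78)=0.4429>−1
Confirm numerically:
  x=-2.077: |R|=0.85874 <1
  x=-2.035: |R|=0.82324 <1
  x=-1.447: |R|=0.49253 <1
  x=-2.484: |R|=1.28470 >1
  x=-2.478: |R|=1.27735 >1
  x=-2.355: |R|=1.13360 >1
Stable set (-2.2286, 0).

z∈(-2.2286,0).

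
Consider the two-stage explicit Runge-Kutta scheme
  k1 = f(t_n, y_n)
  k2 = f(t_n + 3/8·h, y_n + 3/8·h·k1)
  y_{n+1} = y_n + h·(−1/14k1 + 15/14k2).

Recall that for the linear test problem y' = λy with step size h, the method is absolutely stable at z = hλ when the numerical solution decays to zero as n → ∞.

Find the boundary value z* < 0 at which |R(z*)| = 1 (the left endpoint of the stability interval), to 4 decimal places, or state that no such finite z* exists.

left endpoint -2.4889.

Test eqn y'=λy, z=hλ:
  k1=λy_n ⇒ h·k1=z·y_n;  k2=λ(1+3/8z)y_n ⇒ h·k2=z(1+3/8z)y_n
  y_{n+1}/y_n = 1 − 1/14z + 15/14z(1+3/8z) = 1 + z + 45/112z²
  R(z) = 1 + z + 45/112z².

Solve |R(x)|<1 on ℝ⁻.
x=-1.72: |R|=0.4686
R=1: x+45/112x²=0 ⇒ x=−112/45=-2.4889; min R=1−1/(4·45/112)=0.3778>−1
Confirm numerically:
  x=-2.138: |R|=0.69858 <1
  x=-1.521: |R|=0.40851 <1
  x=-1.276: |R|=0.37818 <1
  x=-1.141: |R|=0.38208 <1
  x=-2.782: |R|=1.32763 >1
  x=-2.733: |R|=1.26805 >1
  x=-2.516: |R|=1.02741 >1
So |R|<1 on (-2.4889, 0).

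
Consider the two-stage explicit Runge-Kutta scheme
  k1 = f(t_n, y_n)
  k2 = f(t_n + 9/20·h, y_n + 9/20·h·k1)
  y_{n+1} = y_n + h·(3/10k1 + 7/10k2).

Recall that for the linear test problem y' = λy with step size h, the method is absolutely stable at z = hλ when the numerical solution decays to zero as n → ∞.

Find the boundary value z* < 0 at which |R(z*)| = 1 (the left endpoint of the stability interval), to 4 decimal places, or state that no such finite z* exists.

Set f=λy, z=hλ:
  k1=λy_n ⇒ h·k1=z·y_n;  k2=λ(1+9/20z)y_n ⇒ h·k2=z(1+9/20z)y_n
  y_{n+1}/y_n = 1 + 3/10z + 7/10z(1+9/20z) = 1 + z + 63/200z²
  ⇒ R(z) = 1 + z + 63/200z².

Find x<0 with |R(x)|<1.
x=-1.32: |R|=0.2289
R=1: x+63/200x²=0 ⇒ x=−200/63=-3.1746; min R=1−1/(4·63/200)=0.2063>−1
Confirm numerically:
  x=-2.857: |R|=0.71417 <1
  x=-2.719: |R|=0.60978 <1
  x=-2.214: |R|=0.33007 <1
  x=-1.454: |R|=0.21195 <1
  x=-3.731: |R|=1.65391 >1
  x=-3.378: |R|=1.21643 >1
So |R|<1 on (-3.1746, 0).

z* = -3.1746.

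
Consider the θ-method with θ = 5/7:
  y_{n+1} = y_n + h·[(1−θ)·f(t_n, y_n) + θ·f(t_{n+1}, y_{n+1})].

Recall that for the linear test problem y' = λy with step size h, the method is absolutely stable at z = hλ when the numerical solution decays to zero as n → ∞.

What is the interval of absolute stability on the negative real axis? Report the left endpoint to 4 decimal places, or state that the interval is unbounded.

(−∞, 0) — no finite endpoint.

Test eqn y'=λy, z=hλ:
  y_{n+1} = y_n + z·[2/7·y_n + 5/7·y_{n+1}] ⇒ (1 − 5/7z)y_{n+1} = (1 + 2/7z)y_n
  so R(z) = (1 + 2/7z)/(1 − 5/7z).

Boundary: |R(x)|=1, x<0.
x=-0.65: |R|=0.5561
x=-2: |R|=0.1765
x=-10: |R|=0.2281
x=-100: |R|=0.3807
θ=5/7≥1/2 ⇒ |1+2/7x|<|1−5/7x| ∀x<0 ⇒ unbounded interval.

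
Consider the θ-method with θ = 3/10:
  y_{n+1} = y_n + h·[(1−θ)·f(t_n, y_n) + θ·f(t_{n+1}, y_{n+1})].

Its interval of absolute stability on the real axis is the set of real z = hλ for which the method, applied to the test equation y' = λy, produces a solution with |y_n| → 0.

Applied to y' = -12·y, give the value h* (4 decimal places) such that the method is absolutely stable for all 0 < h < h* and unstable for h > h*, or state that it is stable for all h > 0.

On y'=λy, z=hλ:
  y_{n+1} = y_n + z·[7/10·y_n + 3/10·y_{n+1}] ⇒ (1 − 3/10z)y_{n+1} = (1 + 7/10z)y_n
  so R(z) = (1 + 7/10z)/(1 − 3/10z).

Need |R(x)|<1, x<0.
x=-0.34: |R|=0.6915
R=−1: 1+7/10x = −1+3/10x ⇒ -2/5x=2 ⇒ x=2/(-2/5)=-5.0000
Confirm numerically:
  x=-4.826: |R|=0.97157 <1
  x=-3.893: |R|=0.79575 <1
  x=-2.348: |R|=0.37761 <1
  x=-2.277: |R|=0.35286 <1
  x=-5.443: |R|=1.06730 >1
  x=-5.326: |R|=1.05020 >1
  x=-5.316: |R|=1.04871 >1
So |R|<1 on (-5.0000, 0).

(-5.0000,0); λ=-12 ⇒ h* = (5)/12 = 0.4167.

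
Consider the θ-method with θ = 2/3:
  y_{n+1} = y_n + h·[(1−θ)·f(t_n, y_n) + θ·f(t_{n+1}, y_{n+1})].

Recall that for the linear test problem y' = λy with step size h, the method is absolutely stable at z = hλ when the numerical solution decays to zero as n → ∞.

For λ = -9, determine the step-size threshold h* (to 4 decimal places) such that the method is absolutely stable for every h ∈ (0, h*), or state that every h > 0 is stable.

Test eqn y'=λy, z=hλ:
  y_{n+1} = y_n + z·[1/3·y_n + 2/3·y_{n+1}] ⇒ (1 − 2/3z)y_{n+1} = (1 + 1/3z)y_n
  ⇒ R(z) = (1 + 1/3z)/(1 − 2/3z).

Find x<0 with |R(x)|<1.
x=-0.66: |R|=0.5417
x=-2: |R|=0.1429
x=-10: |R|=0.3043
x=-100: |R|=0.4778
θ=2/3≥1/2 ⇒ |1+1/3x|<|1−2/3x| ∀x<0 ⇒ stable on all of ℝ⁻.

unbounded; (−∞, 0). Any h>0 works for λ=-9.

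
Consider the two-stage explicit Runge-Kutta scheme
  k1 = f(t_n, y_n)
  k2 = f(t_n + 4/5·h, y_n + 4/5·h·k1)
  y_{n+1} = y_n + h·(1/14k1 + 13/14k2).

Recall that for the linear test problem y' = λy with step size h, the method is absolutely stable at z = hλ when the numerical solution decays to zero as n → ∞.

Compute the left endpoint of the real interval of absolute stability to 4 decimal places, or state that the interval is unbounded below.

left endpoint -1.3462.

Set f=λy, z=hλ:
  k1=λy_n ⇒ h·k1=z·y_n;  k2=λ(1+4/5z)y_n ⇒ h·k2=z(1+4/5z)y_n
  y_{n+1}/y_n = 1 + 1/14z + 13/14z(1+4/5z) = 1 + z + 26/35z²
  R(z) = 1 + z + 26/35z².

Boundary: |R(x)|=1, x<0.
x=-1.19: |R|=0.8620
R=1: x+26/35x²=0 ⇒ x=−35/26=-1.3462; min R=1−1/(4·26/35)=0.6635>−1
Confirm numerically:
  x=-1.046: |R|=0.76677 <1
  x=-1.012: |R|=0.74879 <1
  x=-0.670: |R|=0.66347 <1
  x=-1.648: |R|=1.36953 >1
  x=-1.632: |R|=1.34654 >1
  x=-1.556: |R|=1.24256 >1
So |R|<1 on (-1.3462, 0).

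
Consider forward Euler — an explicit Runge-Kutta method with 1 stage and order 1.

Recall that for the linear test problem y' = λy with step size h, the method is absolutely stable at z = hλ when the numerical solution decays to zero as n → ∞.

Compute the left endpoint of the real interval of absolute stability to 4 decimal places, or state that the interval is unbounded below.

On y'=λy, z=hλ:
  order 1, 1-stage ⇒ R(z)=1+z
  (e.g. R(-1.19)=-0.19000, |R|=0.19000)

Boundary: |R(x)|=1, x<0.
x=-1.19: |R|=0.1900
|R(-0.92)|=0.0800 |R(-0.9)|=0.1000 |R(-0.53)|=0.4700
Bisect:
  x_lo=-2.4376 |R|=1.4376  x_hi=-0.1285 |R|=0.8715
  mid=-1.28303 |R|=0.28303 →hi
  mid=-1.86031 |R|=0.86031 →hi
  mid=-2.14895 |R|=1.14895 →lo
  mid=-2.00463 |R|=1.00463 →lo
  mid=-1.93247 |R|=0.93247 →hi
  mid=-1.96855 |R|=0.96855 →hi
  mid=-1.98659 |R|=0.98659 →hi
  mid=-1.99561 |R|=0.99561 →hi
  mid=-2.00012 |R|=1.00012 →lo
  ...
  [-2.00012,-1.99998] ⇒ x*=-2.0000
Interval (-2.0000, 0).

z* = -2.0000.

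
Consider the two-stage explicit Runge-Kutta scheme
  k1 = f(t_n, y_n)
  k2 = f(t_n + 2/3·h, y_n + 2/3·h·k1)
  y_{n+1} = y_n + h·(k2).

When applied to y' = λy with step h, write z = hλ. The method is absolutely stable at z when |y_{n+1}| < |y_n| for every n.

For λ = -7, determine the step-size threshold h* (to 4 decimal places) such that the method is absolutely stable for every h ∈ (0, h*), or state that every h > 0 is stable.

Set f=λy, z=hλ:
  k1=λy_n ⇒ h·k1=z·y_n;  k2=λ(1+2/3z)y_n ⇒ h·k2=z(1+2/3z)y_n
  y_{n+1}/y_n = 1 + z(1+2/3z) = 1 + z + 2/3z²
  so R(z) = 1 + z + 2/3z².

Boundary: |R(x)|=1, x<0.
x=-0.68: |R|=0.6283
R=1: x+2/3x²=0 ⇒ x=−3/2=-1.5000; min R=1−1/(4·2/3)=0.6250>−1
Confirm numerically:
  x=-1.464: |R|=0.96486 <1
  x=-1.389: |R|=0.89721 <1
  x=-1.069: |R|=0.69284 <1
  x=-1.558: |R|=1.06024 >1
  x=-1.522: |R|=1.02232 >1
Stable set (-1.5000, 0).

(-1.5000,0); λ=-7 ⇒ h* = (3/2)/7 = 0.2143.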